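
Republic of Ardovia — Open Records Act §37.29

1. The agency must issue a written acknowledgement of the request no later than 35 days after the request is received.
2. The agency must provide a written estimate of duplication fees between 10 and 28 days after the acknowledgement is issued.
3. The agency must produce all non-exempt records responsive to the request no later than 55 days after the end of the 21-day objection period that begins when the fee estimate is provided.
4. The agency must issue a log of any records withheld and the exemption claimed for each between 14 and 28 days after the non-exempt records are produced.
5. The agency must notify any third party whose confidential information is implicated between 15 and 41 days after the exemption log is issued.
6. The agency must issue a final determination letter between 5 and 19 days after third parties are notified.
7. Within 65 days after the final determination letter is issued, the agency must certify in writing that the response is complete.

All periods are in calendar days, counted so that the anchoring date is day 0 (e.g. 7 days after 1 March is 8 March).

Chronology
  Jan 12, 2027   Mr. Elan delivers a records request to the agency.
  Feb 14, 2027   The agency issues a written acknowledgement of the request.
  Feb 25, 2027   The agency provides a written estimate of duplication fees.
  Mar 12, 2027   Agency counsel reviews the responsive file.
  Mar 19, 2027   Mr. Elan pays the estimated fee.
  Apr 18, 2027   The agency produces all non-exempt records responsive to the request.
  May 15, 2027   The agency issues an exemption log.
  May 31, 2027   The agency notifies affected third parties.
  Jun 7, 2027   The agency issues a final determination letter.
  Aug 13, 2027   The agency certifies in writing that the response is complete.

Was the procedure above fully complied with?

No

Step 1 — counting 35 days from Jan 12, 2027 (when the request is received) gives a deadline of Feb 16, 2027; Feb 14, 2027 is within that limit.
Step 2 — 10 and 28 days from Feb 14, 2027 (when the acknowledgement is issued) are Feb 24, 2027 and Mar 14, 2027 respectively; Feb 25, 2027 falls inside that range.
Step 3 — counting 55 days from Mar 18, 2027 (end of the 21-day objection period, which began when the fee estimate is provided on Feb 25, 2027) gives a deadline of May 12, 2027; Apr 18, 2027 is within that limit.
Step 4 — 14 and 28 days from Apr 18, 2027 (when the non-exempt records are produced) are May 2, 2027 and May 16, 2027 respectively; done May 15, 2027, which is between those dates.
Step 5 — 15 and 41 days from May 15, 2027 (when the exemption log is issued) are May 30, 2027 and Jun 25, 2027 respectively; done May 31, 2027, which is between those dates.
Step 6 — 5 and 19 days from May 31, 2027 (when third parties are notified) are Jun 5, 2027 and Jun 19, 2027 respectively; Jun 7, 2027 falls inside that range.
Step 7 — counting 65 days from Jun 7, 2027 (when the final determination letter is issued) gives a deadline of Aug 11, 2027; Aug 13, 2027 misses that deadline by 2 days.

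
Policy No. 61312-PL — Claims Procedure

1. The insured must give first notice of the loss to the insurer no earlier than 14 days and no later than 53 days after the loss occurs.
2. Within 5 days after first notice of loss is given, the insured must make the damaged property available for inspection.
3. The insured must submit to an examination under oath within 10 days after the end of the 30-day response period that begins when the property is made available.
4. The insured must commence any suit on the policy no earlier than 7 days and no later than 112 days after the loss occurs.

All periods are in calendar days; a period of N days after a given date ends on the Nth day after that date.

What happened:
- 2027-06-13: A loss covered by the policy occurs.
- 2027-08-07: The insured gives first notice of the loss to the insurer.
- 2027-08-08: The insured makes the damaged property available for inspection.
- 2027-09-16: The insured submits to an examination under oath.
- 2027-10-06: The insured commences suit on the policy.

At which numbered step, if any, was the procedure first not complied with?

Step 1

(1) the permitted window runs from 2027-06-13 + 14 = 2027-06-27 to 2027-06-13 + 53 = 2027-08-05; done 2027-08-07 — 2 days after the window closed.
The analysis stops there.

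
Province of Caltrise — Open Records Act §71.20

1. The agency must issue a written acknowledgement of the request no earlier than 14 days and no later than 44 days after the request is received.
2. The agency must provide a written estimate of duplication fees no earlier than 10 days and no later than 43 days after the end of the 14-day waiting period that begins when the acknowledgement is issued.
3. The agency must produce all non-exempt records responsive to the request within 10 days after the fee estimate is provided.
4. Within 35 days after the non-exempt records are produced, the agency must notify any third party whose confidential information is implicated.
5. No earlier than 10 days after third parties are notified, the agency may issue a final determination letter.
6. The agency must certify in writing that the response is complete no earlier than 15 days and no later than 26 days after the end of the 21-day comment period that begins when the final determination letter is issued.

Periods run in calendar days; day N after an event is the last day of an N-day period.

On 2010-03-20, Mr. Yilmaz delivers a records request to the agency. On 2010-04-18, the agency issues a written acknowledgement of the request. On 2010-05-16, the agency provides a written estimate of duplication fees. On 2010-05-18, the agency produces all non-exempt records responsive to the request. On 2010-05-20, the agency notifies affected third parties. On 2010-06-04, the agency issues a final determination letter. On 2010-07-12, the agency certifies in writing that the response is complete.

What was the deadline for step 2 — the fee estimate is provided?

The acknowledgement is issued on 2010-04-18; the 14-day waiting period therefore ends 2010-05-02, and step 2 runs from that date. The window is 10–43 days after 2010-05-02; it closes on 2010-06-14.

2010-06-14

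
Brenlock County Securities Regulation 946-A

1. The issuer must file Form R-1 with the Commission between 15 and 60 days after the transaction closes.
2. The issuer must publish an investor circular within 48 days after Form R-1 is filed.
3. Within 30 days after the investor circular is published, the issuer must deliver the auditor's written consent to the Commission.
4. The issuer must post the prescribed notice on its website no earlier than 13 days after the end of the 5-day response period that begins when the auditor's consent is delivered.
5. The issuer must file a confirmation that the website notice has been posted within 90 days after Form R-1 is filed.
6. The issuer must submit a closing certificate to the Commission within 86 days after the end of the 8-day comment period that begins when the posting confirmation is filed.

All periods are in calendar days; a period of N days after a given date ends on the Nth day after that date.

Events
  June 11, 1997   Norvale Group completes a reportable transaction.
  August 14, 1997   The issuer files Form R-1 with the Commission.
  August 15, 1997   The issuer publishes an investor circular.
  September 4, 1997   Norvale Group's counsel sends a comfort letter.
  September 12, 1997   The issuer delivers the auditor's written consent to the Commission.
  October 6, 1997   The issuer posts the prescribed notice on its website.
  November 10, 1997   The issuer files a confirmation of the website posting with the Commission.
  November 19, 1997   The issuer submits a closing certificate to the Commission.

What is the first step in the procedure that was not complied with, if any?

Step 1

(1) the permitted window runs from June 11, 1997 + 15 = June 26, 1997 to June 11, 1997 + 60 = August 10, 1997; August 14, 1997 is 4 days past the end of the window.
The analysis stops there.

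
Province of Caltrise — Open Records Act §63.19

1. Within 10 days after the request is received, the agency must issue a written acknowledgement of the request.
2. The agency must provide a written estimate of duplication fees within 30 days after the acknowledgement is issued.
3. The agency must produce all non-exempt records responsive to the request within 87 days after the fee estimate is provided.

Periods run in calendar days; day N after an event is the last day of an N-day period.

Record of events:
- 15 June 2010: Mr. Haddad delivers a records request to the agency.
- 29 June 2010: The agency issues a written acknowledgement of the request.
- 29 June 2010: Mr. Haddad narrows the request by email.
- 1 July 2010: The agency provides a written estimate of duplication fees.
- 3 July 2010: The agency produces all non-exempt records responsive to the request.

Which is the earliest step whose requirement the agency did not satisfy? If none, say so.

Step 1

Step 1 — counting 10 days from 15 June 2010 (when the request is received) gives a deadline of 25 June 2010; not done until 29 June 2010, 4 days after the deadline.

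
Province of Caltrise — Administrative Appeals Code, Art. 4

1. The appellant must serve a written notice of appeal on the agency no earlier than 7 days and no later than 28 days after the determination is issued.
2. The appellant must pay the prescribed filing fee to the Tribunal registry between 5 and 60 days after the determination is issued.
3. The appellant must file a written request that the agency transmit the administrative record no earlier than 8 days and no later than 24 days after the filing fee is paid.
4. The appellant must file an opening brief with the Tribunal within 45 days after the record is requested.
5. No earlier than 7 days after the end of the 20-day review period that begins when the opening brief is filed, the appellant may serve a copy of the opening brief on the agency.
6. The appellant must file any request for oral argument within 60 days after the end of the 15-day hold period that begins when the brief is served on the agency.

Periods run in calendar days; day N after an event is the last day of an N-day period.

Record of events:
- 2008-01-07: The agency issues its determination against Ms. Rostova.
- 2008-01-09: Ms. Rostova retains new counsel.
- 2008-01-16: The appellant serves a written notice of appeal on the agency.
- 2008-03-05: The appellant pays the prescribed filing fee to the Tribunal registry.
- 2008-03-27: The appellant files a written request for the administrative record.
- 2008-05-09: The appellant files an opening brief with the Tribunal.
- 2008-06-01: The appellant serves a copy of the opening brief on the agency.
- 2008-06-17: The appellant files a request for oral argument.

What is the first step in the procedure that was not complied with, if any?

(1) the permitted window runs from 2008-01-07 + 7 = 2008-01-14 to 2008-01-07 + 28 = 2008-02-04; 2008-01-16 falls inside that range.
(2) the permitted window runs from 2008-01-07 + 5 = 2008-01-12 to 2008-01-07 + 60 = 2008-03-07; 2008-03-05 falls inside that range.
(3) the permitted window runs from 2008-03-05 + 8 = 2008-03-13 to 2008-03-05 + 24 = 2008-03-29; done 2008-03-27 — within the window.
(4) due by 2008-03-27 + 45 days = 2008-05-11; done 2008-05-09 — timely.
(5) permitted from 2008-05-29 + 7 days = 2008-06-05 onward; done 2008-06-01 — 4 days too early.
That is the first point of non-compliance.

Step 5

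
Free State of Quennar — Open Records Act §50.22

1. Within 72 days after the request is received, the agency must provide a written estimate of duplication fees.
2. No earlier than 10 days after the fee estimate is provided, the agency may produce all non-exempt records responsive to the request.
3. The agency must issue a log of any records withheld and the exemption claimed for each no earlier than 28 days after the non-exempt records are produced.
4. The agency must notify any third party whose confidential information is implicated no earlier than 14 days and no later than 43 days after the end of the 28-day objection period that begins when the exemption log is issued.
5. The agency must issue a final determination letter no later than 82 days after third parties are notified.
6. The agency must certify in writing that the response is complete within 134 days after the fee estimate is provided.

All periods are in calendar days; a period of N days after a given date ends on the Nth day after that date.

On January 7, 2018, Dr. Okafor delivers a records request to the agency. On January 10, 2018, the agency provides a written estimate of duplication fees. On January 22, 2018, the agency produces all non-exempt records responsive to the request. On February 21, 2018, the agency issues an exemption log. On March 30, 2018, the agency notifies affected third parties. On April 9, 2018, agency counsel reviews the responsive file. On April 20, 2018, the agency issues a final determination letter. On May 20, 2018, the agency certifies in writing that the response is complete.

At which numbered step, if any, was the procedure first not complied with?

Step 1 — counting 72 days from January 7, 2018 (when the request is received) gives a deadline of March 20, 2018; completed January 10, 2018, before the deadline.
Step 2 — must wait 10 days from January 10, 2018 (when the fee estimate is provided), so not before January 20, 2018; January 22, 2018 is on or after that date.
Step 3 — must wait 28 days from January 22, 2018 (when the non-exempt records are produced), so not before February 19, 2018; done February 21, 2018 — permitted.
Step 4 — 14 and 43 days from March 21, 2018 (end of the 28-day objection period, which began when the exemption log is issued on February 21, 2018) are April 4, 2018 and May 3, 2018 respectively; March 30, 2018 is 5 days too early.

Step 4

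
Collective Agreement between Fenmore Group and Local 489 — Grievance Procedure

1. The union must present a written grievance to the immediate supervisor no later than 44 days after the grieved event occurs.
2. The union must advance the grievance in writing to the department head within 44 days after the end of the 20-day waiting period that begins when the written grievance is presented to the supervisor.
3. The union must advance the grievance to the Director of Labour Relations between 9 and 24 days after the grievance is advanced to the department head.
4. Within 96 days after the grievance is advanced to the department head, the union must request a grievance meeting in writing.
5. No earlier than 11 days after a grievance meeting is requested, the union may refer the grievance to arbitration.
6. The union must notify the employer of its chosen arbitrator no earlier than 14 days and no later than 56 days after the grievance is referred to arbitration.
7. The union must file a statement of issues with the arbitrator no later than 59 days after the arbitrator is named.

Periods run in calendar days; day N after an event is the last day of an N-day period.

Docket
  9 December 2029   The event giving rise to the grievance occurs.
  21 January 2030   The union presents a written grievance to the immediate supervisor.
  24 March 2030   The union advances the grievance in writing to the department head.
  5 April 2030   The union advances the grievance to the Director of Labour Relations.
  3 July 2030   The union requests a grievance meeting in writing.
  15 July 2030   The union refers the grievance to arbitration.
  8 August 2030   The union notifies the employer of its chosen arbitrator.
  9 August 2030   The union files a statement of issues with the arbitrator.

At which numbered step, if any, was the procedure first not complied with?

(1) due by 9 December 2029 + 44 days = 22 January 2030; 21 January 2030 is within that limit.
(2) due by 10 February 2030 + 44 days = 26 March 2030; done 24 March 2030 — timely.
(3) the permitted window runs from 24 March 2030 + 9 = 2 April 2030 to 24 March 2030 + 24 = 17 April 2030; done 5 April 2030, which is between those dates.
(4) due by 24 March 2030 + 96 days = 28 June 2030; not done until 3 July 2030, 5 days after the deadline.
Later steps need not be reached.

Step 4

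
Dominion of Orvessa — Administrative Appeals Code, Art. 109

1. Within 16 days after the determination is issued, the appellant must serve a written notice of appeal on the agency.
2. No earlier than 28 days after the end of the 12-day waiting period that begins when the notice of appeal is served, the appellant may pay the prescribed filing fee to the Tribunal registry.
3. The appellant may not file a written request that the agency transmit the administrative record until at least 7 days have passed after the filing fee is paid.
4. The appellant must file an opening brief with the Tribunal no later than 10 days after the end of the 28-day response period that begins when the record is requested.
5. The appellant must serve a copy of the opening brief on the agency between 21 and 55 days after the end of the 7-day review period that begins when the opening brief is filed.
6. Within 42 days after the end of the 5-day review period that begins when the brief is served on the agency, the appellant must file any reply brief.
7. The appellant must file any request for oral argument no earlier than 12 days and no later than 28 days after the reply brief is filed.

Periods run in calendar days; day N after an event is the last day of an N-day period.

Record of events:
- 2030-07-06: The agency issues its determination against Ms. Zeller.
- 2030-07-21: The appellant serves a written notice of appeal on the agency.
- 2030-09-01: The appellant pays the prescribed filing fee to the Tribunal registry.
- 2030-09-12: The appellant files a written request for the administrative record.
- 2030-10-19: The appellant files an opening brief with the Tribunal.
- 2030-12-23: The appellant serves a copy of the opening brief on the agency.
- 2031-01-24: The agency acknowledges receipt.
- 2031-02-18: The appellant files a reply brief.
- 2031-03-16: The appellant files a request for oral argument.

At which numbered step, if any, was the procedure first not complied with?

Step 5

Step 1 — counting 16 days from 2030-07-06 (when the determination is issued) gives a deadline of 2030-07-22; 2030-07-21 is within that limit.
Step 2 — must wait 28 days from 2030-08-02 (end of the 12-day waiting period, which began when the notice of appeal is served on 2030-07-21), so not before 2030-08-30; done 2030-09-01, after the minimum wait.
Step 3 — must wait 7 days from 2030-09-01 (when the filing fee is paid), so not before 2030-09-08; 2030-09-12 is on or after that date.
Step 4 — counting 10 days from 2030-10-10 (end of the 28-day response period, which began when the record is requested on 2030-09-12) gives a deadline of 2030-10-20; 2030-10-19 is within that limit.
Step 5 — 21 and 55 days from 2030-10-26 (end of the 7-day review period, which began when the opening brief is filed on 2030-10-19) are 2030-11-16 and 2030-12-20 respectively; 2030-12-23 is 3 days past the end of the window.
No need to go further; step 5 was not satisfied.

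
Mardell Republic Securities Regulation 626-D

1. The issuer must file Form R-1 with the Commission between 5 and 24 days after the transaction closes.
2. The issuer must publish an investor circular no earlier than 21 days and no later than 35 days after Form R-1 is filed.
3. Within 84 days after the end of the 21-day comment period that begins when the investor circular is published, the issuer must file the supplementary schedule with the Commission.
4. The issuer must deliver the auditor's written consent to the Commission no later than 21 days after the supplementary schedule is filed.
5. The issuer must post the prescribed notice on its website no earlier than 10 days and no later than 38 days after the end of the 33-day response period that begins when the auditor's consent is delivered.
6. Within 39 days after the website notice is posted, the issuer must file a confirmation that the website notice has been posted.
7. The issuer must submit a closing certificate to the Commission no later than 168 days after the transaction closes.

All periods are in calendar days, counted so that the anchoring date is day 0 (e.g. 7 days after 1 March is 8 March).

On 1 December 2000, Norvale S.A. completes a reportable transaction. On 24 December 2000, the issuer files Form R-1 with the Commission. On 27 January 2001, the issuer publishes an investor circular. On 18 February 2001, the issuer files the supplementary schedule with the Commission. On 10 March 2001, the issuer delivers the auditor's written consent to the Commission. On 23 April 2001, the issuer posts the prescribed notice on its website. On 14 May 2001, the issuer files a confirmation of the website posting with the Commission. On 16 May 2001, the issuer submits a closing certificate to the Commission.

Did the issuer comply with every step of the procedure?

Yes

Step 1 — 5 and 24 days from 1 December 2000 (when the transaction closes) are 6 December 2000 and 25 December 2000 respectively; 24 December 2000 falls inside that range.
Step 2 — 21 and 35 days from 24 December 2000 (when Form R-1 is filed) are 14 January 2001 and 28 January 2001 respectively; done 27 January 2001, which is between those dates.
Step 3 — counting 84 days from 17 February 2001 (end of the 21-day comment period, which began when the investor circular is published on 27 January 2001) gives a deadline of 12 May 2001; done 18 February 2001 — timely.
Step 4 — counting 21 days from 18 February 2001 (when the supplementary schedule is filed) gives a deadline of 11 March 2001; done 10 March 2001 — timely.
Step 5 — 10 and 38 days from 12 April 2001 (end of the 33-day response period, which began when the auditor's consent is delivered on 10 March 2001) are 22 April 2001 and 20 May 2001 respectively; 23 April 2001 falls inside that range.
Step 6 — counting 39 days from 23 April 2001 (when the website notice is posted) gives a deadline of 1 June 2001; completed 14 May 2001, before the deadline.
Step 7 — counting 168 days from 1 December 2000 (when the transaction closes) gives a deadline of 18 May 2001; completed 16 May 2001, before the deadline.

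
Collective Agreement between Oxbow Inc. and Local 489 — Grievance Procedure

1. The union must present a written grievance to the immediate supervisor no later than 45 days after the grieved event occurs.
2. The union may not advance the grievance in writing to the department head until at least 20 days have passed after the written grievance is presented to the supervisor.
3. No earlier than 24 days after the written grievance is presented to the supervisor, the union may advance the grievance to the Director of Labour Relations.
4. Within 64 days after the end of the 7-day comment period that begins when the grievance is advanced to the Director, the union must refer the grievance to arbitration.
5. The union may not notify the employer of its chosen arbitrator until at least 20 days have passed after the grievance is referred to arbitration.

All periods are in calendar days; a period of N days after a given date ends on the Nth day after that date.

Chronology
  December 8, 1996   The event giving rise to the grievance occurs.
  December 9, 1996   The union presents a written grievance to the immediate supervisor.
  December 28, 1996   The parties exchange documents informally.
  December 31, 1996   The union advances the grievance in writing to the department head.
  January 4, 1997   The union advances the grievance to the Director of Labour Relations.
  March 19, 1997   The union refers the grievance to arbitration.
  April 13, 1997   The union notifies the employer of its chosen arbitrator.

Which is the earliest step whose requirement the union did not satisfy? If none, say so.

Step 4

Step 1 — counting 45 days from December 8, 1996 (when the grieved event occurs) gives a deadline of January 22, 1997; done December 9, 1996 — timely.
Step 2 — must wait 20 days from December 9, 1996 (when the written grievance is presented to the supervisor), so not before December 29, 1996; done December 31, 1996 — permitted.
Step 3 — must wait 24 days from December 9, 1996 (when the written grievance is presented to the supervisor), so not before January 2, 1997; done January 4, 1997, after the minimum wait.
Step 4 — counting 64 days from January 11, 1997 (end of the 7-day comment period, which began when the grievance is advanced to the Director on January 4, 1997) gives a deadline of March 16, 1997; not done until March 19, 1997, 3 days after the deadline.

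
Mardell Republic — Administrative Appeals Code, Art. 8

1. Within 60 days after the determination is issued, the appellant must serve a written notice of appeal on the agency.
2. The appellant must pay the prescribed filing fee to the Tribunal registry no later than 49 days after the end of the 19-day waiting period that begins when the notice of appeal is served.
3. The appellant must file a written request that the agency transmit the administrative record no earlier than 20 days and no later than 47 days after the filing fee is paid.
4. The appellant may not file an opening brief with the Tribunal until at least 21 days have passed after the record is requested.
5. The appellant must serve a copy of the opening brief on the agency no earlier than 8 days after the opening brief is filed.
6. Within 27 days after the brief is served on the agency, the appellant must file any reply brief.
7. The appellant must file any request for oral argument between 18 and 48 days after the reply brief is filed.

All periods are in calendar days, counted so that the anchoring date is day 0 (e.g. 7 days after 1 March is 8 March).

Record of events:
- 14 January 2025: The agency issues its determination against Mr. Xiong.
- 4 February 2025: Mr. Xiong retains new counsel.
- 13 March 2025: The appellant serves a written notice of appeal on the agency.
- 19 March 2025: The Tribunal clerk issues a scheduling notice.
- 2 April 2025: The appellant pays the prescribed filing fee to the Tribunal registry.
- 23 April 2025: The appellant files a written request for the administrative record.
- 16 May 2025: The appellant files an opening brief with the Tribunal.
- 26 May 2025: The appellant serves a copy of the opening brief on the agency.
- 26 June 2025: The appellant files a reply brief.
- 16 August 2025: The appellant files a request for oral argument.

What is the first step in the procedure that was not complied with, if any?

Step 1: 60 days after 14 January 2025 (when the determination is issued) is 15 March 2025; done 13 March 2025 — timely.
Step 2: 49 days after 1 April 2025 (end of the 19-day waiting period, which began when the notice of appeal is served on 13 March 2025) is 20 May 2025; 2 April 2025 is within that limit.
Step 3: the window is 20–47 days after 2 April 2025 (when the filing fee is paid), so 22 April 2025 through 19 May 2025; 23 April 2025 falls inside that range.
Step 4: the earliest permitted date is 21 days after 23 April 2025 (when the record is requested), i.e. 14 May 2025; 16 May 2025 is on or after that date.
Step 5: the earliest permitted date is 8 days after 16 May 2025 (when the opening brief is filed), i.e. 24 May 2025; done 26 May 2025 — permitted.
Step 6: 27 days after 26 May 2025 (when the brief is served on the agency) is 22 June 2025; done 26 June 2025 — 4 days late.
That is the first point of non-compliance.

Step 6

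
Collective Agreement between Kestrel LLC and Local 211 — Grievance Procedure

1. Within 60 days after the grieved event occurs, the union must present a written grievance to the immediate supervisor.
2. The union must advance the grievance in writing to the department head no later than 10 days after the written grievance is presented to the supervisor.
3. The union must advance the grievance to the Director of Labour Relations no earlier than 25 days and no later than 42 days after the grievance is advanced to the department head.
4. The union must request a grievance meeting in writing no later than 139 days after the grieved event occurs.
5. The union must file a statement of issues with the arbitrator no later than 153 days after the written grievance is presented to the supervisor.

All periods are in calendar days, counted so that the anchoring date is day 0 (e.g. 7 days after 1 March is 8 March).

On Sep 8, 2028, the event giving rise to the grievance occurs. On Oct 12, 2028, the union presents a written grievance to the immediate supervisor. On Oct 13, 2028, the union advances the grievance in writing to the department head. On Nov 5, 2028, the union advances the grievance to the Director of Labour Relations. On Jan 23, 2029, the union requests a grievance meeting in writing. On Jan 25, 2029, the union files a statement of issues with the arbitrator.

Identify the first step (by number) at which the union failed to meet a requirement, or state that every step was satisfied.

(1) due by Sep 8, 2028 + 60 days = Nov 7, 2028; completed Oct 12, 2028, before the deadline.
(2) due by Oct 12, 2028 + 10 days = Oct 22, 2028; Oct 13, 2028 is within that limit.
(3) the permitted window runs from Oct 13, 2028 + 25 = Nov 7, 2028 to Oct 13, 2028 + 42 = Nov 24, 2028; done Nov 5, 2028 — 2 days before the window opened.
Later steps need not be reached.

Step 3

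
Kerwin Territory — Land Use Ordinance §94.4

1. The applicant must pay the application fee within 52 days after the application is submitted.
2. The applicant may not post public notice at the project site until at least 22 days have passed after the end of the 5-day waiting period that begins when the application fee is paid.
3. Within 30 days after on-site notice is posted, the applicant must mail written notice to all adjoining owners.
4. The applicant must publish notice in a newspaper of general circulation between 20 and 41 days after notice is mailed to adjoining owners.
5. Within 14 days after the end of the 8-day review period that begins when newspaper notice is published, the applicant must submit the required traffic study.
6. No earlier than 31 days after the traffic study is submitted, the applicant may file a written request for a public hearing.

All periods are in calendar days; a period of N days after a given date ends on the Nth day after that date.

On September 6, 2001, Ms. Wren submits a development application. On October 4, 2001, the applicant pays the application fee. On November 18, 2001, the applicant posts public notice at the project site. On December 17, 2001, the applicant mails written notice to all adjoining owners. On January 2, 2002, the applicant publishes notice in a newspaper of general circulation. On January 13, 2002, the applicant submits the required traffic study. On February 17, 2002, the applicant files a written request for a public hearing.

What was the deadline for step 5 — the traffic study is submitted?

Newspaper notice is published on January 2, 2002; the 8-day review period therefore ends January 10, 2002, and step 5 runs from that date. 14 days after January 10, 2002 is January 24, 2002.

January 24, 2002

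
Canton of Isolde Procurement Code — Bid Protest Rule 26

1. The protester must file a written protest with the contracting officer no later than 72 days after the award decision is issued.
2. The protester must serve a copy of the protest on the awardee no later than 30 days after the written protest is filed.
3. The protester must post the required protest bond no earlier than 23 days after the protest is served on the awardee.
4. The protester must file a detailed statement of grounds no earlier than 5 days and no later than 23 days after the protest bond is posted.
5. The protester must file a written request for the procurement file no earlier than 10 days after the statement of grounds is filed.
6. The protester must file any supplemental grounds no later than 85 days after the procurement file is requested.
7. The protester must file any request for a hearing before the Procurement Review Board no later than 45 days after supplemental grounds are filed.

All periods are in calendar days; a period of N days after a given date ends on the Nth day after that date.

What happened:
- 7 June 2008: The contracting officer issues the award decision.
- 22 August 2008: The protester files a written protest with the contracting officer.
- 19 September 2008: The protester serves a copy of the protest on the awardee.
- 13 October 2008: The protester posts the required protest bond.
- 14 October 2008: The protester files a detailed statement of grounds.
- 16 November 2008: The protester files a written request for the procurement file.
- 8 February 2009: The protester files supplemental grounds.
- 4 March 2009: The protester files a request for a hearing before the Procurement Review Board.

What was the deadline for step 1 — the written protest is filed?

Step 1 runs from 7 June 2008, when the award decision is issued. 72 days after 7 June 2008 is 18 August 2008.

18 August 2008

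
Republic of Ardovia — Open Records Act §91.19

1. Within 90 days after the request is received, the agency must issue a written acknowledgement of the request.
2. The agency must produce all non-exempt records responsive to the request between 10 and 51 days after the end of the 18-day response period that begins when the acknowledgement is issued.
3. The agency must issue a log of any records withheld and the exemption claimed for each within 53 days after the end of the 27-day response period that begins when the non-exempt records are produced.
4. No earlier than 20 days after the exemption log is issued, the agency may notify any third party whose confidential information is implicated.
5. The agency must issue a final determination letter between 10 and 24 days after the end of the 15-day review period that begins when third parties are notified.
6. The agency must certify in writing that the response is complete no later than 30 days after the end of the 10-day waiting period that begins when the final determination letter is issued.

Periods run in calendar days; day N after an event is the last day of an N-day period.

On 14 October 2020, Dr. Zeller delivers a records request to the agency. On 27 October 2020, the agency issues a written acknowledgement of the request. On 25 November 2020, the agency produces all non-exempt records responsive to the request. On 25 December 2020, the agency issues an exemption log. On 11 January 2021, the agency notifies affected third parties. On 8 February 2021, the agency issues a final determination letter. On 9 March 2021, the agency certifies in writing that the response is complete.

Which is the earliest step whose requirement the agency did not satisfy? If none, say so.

Step 4

Step 1: 90 days after 14 October 2020 (when the request is received) is 12 January 2021; 27 October 2020 is within that limit.
Step 2: the window is 10–51 days after 14 November 2020 (end of the 18-day response period, which began when the acknowledgement is issued on 27 October 2020), so 24 November 2020 through 4 January 2021; 25 November 2020 falls inside that range.
Step 3: 53 days after 22 December 2020 (end of the 27-day response period, which began when the non-exempt records are produced on 25 November 2020) is 13 February 2021; done 25 December 2020 — timely.
Step 4: the earliest permitted date is 20 days after 25 December 2020 (when the exemption log is issued), i.e. 14 January 2021; done 11 January 2021 — 3 days too early.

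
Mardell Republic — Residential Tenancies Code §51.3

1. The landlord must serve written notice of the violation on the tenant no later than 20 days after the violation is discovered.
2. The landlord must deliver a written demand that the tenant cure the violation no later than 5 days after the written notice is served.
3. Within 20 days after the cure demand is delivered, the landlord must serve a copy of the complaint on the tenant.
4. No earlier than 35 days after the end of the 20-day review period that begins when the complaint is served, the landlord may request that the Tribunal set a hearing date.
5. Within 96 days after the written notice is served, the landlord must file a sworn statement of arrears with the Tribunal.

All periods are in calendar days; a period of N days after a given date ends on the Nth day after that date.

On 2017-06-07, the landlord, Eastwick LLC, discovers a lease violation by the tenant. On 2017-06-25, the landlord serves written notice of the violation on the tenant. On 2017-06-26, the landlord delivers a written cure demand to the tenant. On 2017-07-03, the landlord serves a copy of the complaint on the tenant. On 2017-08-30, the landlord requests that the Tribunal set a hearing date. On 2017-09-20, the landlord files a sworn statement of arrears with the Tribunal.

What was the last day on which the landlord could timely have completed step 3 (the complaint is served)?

2017-07-16

Step 3 runs from 2017-06-26, when the cure demand is delivered. 20 days after 2017-06-26 is 2017-07-16.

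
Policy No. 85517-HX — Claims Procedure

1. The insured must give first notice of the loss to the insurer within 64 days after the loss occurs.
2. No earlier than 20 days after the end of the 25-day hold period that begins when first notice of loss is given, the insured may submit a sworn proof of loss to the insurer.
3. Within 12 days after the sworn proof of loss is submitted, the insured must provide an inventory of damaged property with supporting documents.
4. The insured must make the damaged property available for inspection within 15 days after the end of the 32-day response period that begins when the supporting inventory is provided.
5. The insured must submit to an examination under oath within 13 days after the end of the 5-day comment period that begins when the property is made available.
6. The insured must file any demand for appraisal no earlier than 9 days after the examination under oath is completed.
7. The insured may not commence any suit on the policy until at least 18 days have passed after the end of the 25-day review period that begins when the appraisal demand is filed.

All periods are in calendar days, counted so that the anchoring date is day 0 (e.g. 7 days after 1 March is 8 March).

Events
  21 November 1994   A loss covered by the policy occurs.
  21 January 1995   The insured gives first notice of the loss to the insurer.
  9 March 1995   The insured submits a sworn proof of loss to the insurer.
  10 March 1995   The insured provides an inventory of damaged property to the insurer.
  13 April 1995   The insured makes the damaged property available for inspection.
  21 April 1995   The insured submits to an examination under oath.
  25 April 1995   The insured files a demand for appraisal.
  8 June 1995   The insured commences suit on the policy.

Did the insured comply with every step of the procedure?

Step 1 — counting 64 days from 21 November 1994 (when the loss occurs) gives a deadline of 24 January 1995; 21 January 1995 is within that limit.
Step 2 — must wait 20 days from 15 February 1995 (end of the 25-day hold period, which began when first notice of loss is given on 21 January 1995), so not before 7 March 1995; 9 March 1995 is on or after that date.
Step 3 — counting 12 days from 9 March 1995 (when the sworn proof of loss is submitted) gives a deadline of 21 March 1995; 10 March 1995 is within that limit.
Step 4 — counting 15 days from 11 April 1995 (end of the 32-day response period, which began when the supporting inventory is provided on 10 March 1995) gives a deadline of 26 April 1995; 13 April 1995 is within that limit.
Step 5 — counting 13 days from 18 April 1995 (end of the 5-day comment period, which began when the property is made available on 13 April 1995) gives a deadline of 1 May 1995; done 21 April 1995 — timely.
Step 6 — must wait 9 days from 21 April 1995 (when the examination under oath is completed), so not before 30 April 1995; 25 April 1995 is 5 days before the earliest permitted date.
No need to go further; step 6 was not satisfied.

No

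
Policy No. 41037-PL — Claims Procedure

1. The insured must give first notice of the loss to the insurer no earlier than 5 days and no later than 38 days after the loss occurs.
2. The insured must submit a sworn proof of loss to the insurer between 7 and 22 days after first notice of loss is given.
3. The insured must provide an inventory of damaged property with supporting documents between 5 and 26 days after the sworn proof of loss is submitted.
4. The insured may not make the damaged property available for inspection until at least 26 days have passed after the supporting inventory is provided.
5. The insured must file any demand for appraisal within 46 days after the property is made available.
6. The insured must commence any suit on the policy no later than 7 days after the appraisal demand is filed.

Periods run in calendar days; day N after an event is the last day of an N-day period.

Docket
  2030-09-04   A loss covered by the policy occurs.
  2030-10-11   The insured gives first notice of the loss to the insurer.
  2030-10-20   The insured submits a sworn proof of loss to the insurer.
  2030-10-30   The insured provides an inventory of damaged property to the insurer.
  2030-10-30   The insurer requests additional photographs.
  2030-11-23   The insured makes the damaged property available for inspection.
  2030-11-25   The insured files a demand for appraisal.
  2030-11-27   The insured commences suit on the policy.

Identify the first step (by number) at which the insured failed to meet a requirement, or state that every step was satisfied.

Step 1: the window is 5–38 days after 2030-09-04 (when the loss occurs), so 2030-09-09 through 2030-10-12; 2030-10-11 falls inside that range.
Step 2: the window is 7–22 days after 2030-10-11 (when first notice of loss is given), so 2030-10-18 through 2030-11-02; 2030-10-20 falls inside that range.
Step 3: the window is 5–26 days after 2030-10-20 (when the sworn proof of loss is submitted), so 2030-10-25 through 2030-11-15; done 2030-10-30, which is between those dates.
Step 4: the earliest permitted date is 26 days after 2030-10-30 (when the supporting inventory is provided), i.e. 2030-11-25; acted on 2030-11-23, 2 days prematurely.

Step 4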